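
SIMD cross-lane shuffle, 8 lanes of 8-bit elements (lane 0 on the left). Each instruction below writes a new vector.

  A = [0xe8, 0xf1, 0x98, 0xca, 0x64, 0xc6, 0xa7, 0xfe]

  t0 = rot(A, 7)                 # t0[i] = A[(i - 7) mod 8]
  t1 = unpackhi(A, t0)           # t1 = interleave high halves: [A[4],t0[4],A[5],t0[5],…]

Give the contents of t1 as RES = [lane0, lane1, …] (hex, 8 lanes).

RES = [0x64, 0xc6, 0xc6, 0xa7, 0xa7, 0xfe, 0xfe, 0xe8]

→ t0 |f1|98|ca|64|c6|a7|fe|e8|
→ t1 |64|c6|c6|a7|a7|fe|fe|e8|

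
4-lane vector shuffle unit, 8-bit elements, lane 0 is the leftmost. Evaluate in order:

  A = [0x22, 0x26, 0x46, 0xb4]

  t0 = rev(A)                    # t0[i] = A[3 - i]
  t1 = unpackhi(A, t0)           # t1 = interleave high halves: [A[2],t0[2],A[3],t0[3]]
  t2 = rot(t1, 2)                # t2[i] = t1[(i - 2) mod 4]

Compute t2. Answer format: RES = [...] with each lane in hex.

→ t0 |b4|46|26|22|
→ t1 |46|26|b4|22|
→ t2 |b4|22|46|26|

RES = [0xb4, 0x22, 0x46, 0x26]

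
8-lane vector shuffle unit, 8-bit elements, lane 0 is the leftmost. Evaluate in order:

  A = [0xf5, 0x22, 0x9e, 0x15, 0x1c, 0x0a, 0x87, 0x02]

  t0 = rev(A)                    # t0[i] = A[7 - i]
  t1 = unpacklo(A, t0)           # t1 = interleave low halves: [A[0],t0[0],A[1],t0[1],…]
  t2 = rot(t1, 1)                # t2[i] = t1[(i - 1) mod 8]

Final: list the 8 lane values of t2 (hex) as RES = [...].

RES = [ 0x1c  0xf5  0x02  0x22  0x87  0x9e  0x0a  0x15 ]

  t0: 02 87 0a 1c 15 9e 22 f5
  t1: f5 02 22 87 9e 0a 15 1c
  t2: 1c f5 02 22 87 9e 0a 15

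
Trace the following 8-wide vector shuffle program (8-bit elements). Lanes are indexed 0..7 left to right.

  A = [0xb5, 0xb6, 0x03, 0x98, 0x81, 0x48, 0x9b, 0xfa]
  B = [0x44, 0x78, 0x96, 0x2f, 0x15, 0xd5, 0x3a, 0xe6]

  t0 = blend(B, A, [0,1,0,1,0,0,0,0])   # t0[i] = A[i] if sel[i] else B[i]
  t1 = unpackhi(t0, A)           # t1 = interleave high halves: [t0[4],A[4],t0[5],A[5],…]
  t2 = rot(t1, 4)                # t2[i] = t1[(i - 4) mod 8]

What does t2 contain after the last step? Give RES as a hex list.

t0 = [0x44, 0xb6, 0x96, 0x98, 0x15, 0xd5, 0x3a, 0xe6]
t1 = [0x15, 0x81, 0xd5, 0x48, 0x3a, 0x9b, 0xe6, 0xfa]
t2 = [0x3a, 0x9b, 0xe6, 0xfa, 0x15, 0x81, 0xd5, 0x48]

RES = [0x3a, 0x9b, 0xe6, 0xfa, 0x15, 0x81, 0xd5, 0x48]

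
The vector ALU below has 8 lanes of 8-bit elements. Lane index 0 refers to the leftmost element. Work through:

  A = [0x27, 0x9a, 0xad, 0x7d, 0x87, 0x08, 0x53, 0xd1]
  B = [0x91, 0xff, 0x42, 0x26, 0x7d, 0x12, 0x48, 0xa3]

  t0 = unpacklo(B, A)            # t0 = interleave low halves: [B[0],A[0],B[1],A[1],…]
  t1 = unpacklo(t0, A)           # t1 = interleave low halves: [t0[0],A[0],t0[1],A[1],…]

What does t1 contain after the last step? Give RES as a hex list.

→ t0 |91|27|ff|9a|42|ad|26|7d|
→ t1 |91|27|27|9a|ff|ad|9a|7d|

RES = [ 0x91  0x27  0x27  0x9a  0xff  0xad  0x9a  0x7d ]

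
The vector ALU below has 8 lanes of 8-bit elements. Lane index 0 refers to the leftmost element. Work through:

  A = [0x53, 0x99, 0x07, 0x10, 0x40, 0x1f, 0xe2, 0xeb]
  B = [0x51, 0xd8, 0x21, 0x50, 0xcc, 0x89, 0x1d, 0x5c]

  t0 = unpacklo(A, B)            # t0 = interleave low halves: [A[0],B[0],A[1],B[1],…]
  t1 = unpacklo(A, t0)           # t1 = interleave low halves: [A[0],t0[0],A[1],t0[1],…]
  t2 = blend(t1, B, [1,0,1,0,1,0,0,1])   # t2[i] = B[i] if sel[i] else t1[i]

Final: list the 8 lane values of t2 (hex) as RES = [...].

RES = [0x51, 0x53, 0x21, 0x51, 0xcc, 0x99, 0x10, 0x5c]

  t0: 53 51 99 d8 07 21 10 50
  t1: 53 53 99 51 07 99 10 d8
  t2: 51 53 21 51 cc 99 10 5c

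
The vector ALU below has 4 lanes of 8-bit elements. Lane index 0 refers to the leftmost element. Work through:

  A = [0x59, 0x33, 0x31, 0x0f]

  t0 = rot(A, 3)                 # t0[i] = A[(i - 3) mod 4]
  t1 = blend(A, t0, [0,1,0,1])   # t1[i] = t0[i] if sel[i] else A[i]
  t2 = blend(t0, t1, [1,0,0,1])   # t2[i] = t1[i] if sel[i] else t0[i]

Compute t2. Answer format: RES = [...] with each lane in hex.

t0 = [0x33, 0x31, 0x0f, 0x59]
t1 = [0x59, 0x31, 0x31, 0x59]
t2 = [0x59, 0x31, 0x0f, 0x59]

RES = [0x59, 0x31, 0x0f, 0x59]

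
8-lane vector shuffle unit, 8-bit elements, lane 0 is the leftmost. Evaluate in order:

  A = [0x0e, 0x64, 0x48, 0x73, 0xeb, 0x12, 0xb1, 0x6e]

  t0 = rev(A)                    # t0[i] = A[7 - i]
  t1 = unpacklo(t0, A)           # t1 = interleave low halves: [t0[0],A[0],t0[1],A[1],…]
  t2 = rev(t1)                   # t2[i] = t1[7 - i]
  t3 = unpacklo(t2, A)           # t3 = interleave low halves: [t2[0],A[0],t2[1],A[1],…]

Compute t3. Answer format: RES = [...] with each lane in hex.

RES = [ 0x73  0x0e  0xeb  0x64  0x48  0x48  0x12  0x73 ]

t0 = [0x6e, 0xb1, 0x12, 0xeb, 0x73, 0x48, 0x64, 0x0e]
t1 = [0x6e, 0x0e, 0xb1, 0x64, 0x12, 0x48, 0xeb, 0x73]
t2 = [0x73, 0xeb, 0x48, 0x12, 0x64, 0xb1, 0x0e, 0x6e]
t3 = [0x73, 0x0e, 0xeb, 0x64, 0x48, 0x48, 0x12, 0x73]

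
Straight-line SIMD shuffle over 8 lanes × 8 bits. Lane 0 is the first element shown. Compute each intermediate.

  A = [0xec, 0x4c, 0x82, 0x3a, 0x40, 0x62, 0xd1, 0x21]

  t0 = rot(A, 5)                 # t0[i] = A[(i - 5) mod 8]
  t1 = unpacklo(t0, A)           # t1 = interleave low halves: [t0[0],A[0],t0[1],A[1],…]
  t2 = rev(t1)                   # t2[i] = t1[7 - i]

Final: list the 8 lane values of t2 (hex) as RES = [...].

t0 = [0x3a, 0x40, 0x62, 0xd1, 0x21, 0xec, 0x4c, 0x82]
t1 = [0x3a, 0xec, 0x40, 0x4c, 0x62, 0x82, 0xd1, 0x3a]
t2 = [0x3a, 0xd1, 0x82, 0x62, 0x4c, 0x40, 0xec, 0x3a]

RES = [0x3a, 0xd1, 0x82, 0x62, 0x4c, 0x40, 0xec, 0x3a]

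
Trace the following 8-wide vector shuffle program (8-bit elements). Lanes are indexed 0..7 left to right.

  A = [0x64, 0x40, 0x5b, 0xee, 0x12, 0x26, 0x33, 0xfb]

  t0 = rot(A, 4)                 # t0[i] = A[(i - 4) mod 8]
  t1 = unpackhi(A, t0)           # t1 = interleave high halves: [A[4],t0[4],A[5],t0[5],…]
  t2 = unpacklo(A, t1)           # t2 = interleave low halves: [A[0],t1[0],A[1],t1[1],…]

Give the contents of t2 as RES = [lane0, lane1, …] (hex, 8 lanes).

RES = [ 0x64  0x12  0x40  0x64  0x5b  0x26  0xee  0x40 ]

t0 = [0x12, 0x26, 0x33, 0xfb, 0x64, 0x40, 0x5b, 0xee]
t1 = [0x12, 0x64, 0x26, 0x40, 0x33, 0x5b, 0xfb, 0xee]
t2 = [0x64, 0x12, 0x40, 0x64, 0x5b, 0x26, 0xee, 0x40]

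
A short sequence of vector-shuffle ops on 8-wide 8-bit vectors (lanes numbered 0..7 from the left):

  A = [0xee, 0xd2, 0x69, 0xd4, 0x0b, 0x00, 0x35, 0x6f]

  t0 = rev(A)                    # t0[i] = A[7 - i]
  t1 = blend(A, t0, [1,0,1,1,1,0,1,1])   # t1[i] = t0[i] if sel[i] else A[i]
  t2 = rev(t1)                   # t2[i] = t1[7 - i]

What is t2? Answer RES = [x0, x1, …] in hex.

  t0: 6f 35 00 0b d4 69 d2 ee
  t1: 6f d2 00 0b d4 00 d2 ee
  t2: ee d2 00 d4 0b 00 d2 6f

RES = [0xee, 0xd2, 0x00, 0xd4, 0x0b, 0x00, 0xd2, 0x6f]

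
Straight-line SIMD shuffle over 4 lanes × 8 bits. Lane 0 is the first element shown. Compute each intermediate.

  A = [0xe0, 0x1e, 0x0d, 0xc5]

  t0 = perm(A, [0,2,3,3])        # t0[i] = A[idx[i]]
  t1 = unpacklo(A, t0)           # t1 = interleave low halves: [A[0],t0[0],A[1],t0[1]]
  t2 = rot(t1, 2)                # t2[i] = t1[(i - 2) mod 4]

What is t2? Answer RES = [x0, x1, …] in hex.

→ t0 |e0|0d|c5|c5|
→ t1 |e0|e0|1e|0d|
→ t2 |1e|0d|e0|e0|

RES = [0x1e, 0x0d, 0xe0, 0xe0]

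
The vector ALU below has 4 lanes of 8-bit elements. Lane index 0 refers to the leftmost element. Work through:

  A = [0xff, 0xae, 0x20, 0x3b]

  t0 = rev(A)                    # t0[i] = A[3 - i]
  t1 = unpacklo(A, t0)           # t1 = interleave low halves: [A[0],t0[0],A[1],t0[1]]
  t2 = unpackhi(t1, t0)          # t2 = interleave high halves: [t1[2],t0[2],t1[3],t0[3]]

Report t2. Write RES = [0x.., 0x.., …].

t0 = [0x3b, 0x20, 0xae, 0xff]
t1 = [0xff, 0x3b, 0xae, 0x20]
t2 = [0xae, 0xae, 0x20, 0xff]

RES = [0xae, 0xae, 0x20, 0xff]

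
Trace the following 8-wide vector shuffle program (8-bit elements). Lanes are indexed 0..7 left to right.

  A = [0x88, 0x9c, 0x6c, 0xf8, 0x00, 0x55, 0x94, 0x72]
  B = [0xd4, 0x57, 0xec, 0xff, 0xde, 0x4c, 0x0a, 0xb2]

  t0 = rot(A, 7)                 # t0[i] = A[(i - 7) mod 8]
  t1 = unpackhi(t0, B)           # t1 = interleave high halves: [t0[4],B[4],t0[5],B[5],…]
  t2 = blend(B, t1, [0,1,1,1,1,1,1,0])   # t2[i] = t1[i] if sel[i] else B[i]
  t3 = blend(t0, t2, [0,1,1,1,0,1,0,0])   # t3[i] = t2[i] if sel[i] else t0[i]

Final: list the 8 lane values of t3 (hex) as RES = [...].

t0 = [0x9c, 0x6c, 0xf8, 0x00, 0x55, 0x94, 0x72, 0x88]
t1 = [0x55, 0xde, 0x94, 0x4c, 0x72, 0x0a, 0x88, 0xb2]
t2 = [0xd4, 0xde, 0x94, 0x4c, 0x72, 0x0a, 0x88, 0xb2]
t3 = [0x9c, 0xde, 0x94, 0x4c, 0x55, 0x0a, 0x72, 0x88]

RES = [0x9c, 0xde, 0x94, 0x4c, 0x55, 0x0a, 0x72, 0x88]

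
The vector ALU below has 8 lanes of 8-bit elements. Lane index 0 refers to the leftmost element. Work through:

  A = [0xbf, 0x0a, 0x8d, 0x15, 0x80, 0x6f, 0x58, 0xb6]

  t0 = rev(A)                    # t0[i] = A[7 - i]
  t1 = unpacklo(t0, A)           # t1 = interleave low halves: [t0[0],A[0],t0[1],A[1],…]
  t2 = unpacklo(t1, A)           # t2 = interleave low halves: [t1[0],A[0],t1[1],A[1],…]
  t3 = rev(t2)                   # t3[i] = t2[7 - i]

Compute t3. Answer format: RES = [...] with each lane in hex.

t0 = [0xb6, 0x58, 0x6f, 0x80, 0x15, 0x8d, 0x0a, 0xbf]
t1 = [0xb6, 0xbf, 0x58, 0x0a, 0x6f, 0x8d, 0x80, 0x15]
t2 = [0xb6, 0xbf, 0xbf, 0x0a, 0x58, 0x8d, 0x0a, 0x15]
t3 = [0x15, 0x0a, 0x8d, 0x58, 0x0a, 0xbf, 0xbf, 0xb6]

RES = [0x15, 0x0a, 0x8d, 0x58, 0x0a, 0xbf, 0xbf, 0xb6]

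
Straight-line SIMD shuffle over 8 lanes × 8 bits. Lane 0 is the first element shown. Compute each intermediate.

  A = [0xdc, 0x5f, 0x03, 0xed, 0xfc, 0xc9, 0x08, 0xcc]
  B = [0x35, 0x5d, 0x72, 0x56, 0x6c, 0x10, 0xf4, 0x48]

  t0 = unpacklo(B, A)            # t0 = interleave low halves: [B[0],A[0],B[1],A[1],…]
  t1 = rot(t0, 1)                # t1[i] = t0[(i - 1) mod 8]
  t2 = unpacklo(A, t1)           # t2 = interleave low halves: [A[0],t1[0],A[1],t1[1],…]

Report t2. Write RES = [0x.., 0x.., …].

t0 = [0x35, 0xdc, 0x5d, 0x5f, 0x72, 0x03, 0x56, 0xed]
t1 = [0xed, 0x35, 0xdc, 0x5d, 0x5f, 0x72, 0x03, 0x56]
t2 = [0xdc, 0xed, 0x5f, 0x35, 0x03, 0xdc, 0xed, 0x5d]

RES = [ 0xdc  0xed  0x5f  0x35  0x03  0xdc  0xed  0x5d ]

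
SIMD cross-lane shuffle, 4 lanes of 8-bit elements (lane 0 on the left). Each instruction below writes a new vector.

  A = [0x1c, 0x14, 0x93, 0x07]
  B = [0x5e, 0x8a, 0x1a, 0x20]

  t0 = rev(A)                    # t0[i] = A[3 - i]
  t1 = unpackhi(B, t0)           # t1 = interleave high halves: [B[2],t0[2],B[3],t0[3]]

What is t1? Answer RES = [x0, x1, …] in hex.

→ t0 |07|93|14|1c|
→ t1 |1a|14|20|1c|

RES = [ 0x1a  0x14  0x20  0x1c ]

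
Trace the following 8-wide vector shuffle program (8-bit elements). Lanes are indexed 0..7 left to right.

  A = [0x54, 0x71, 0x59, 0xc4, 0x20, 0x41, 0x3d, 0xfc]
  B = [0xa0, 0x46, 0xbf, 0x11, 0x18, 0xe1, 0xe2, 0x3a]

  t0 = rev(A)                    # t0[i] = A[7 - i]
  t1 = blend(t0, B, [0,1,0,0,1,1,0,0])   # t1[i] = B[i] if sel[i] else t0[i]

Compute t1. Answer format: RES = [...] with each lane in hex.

RES = [0xfc, 0x46, 0x41, 0x20, 0x18, 0xe1, 0x71, 0x54]

→ t0 |fc|3d|41|20|c4|59|71|54|
→ t1 |fc|46|41|20|18|e1|71|54|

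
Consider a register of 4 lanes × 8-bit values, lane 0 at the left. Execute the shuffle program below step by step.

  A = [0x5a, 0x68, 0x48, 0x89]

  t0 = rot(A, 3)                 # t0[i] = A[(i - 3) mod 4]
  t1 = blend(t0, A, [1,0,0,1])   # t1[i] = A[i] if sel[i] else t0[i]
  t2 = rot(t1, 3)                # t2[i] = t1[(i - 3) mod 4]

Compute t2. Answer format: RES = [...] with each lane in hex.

t0 = [0x68, 0x48, 0x89, 0x5a]
t1 = [0x5a, 0x48, 0x89, 0x89]
t2 = [0x48, 0x89, 0x89, 0x5a]

RES = [ 0x48  0x89  0x89  0x5a ]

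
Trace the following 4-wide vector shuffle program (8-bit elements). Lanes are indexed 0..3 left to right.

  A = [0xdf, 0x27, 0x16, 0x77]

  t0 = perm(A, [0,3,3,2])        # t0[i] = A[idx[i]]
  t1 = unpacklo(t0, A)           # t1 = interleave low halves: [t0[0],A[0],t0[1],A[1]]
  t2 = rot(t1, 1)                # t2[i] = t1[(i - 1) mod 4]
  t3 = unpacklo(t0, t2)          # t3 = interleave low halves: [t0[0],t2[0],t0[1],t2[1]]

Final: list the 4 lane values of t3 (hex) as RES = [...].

RES = [ 0xdf  0x27  0x77  0xdf ]

→ t0 |df|77|77|16|
→ t1 |df|df|77|27|
→ t2 |27|df|df|77|
→ t3 |df|27|77|df|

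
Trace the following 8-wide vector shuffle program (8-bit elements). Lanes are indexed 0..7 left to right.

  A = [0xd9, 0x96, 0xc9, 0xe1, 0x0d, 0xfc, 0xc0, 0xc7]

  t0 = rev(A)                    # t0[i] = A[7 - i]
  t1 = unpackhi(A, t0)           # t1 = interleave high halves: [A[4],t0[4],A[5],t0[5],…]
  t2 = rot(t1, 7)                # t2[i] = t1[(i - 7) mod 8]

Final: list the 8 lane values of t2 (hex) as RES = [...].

RES = [0xe1, 0xfc, 0xc9, 0xc0, 0x96, 0xc7, 0xd9, 0x0d]

→ t0 |c7|c0|fc|0d|e1|c9|96|d9|
→ t1 |0d|e1|fc|c9|c0|96|c7|d9|
→ t2 |e1|fc|c9|c0|96|c7|d9|0d|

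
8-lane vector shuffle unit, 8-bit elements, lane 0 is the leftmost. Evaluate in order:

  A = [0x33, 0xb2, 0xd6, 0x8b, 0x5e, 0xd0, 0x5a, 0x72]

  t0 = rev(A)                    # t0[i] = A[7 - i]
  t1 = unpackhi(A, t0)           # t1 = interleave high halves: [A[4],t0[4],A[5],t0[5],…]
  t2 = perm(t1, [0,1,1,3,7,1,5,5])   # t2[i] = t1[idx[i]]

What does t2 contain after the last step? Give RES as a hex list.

t0 = [0x72, 0x5a, 0xd0, 0x5e, 0x8b, 0xd6, 0xb2, 0x33]
t1 = [0x5e, 0x8b, 0xd0, 0xd6, 0x5a, 0xb2, 0x72, 0x33]
t2 = [0x5e, 0x8b, 0x8b, 0xd6, 0x33, 0x8b, 0xb2, 0xb2]

RES = [0x5e, 0x8b, 0x8b, 0xd6, 0x33, 0x8b, 0xb2, 0xb2]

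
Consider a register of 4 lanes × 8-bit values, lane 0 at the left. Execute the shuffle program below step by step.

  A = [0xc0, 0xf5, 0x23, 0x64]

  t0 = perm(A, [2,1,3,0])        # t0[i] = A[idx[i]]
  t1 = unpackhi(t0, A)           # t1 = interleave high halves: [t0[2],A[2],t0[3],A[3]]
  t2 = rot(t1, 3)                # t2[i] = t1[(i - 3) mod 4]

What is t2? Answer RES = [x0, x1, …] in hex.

RES = [0x23, 0xc0, 0x64, 0x64]

  t0: 23 f5 64 c0
  t1: 64 23 c0 64
  t2: 23 c0 64 64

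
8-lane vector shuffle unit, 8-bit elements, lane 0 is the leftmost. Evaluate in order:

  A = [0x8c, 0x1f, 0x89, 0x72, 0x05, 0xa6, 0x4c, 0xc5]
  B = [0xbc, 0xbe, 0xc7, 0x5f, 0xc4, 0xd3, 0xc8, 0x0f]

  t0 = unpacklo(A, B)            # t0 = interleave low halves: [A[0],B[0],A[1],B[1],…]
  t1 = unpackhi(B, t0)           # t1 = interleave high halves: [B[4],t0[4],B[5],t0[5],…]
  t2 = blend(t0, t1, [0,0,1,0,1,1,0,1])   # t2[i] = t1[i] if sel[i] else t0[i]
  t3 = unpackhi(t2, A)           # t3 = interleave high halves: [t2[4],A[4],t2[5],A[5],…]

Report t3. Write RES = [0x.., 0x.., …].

RES = [0xc8, 0x05, 0x72, 0xa6, 0x72, 0x4c, 0x5f, 0xc5]

→ t0 |8c|bc|1f|be|89|c7|72|5f|
→ t1 |c4|89|d3|c7|c8|72|0f|5f|
→ t2 |8c|bc|d3|be|c8|72|72|5f|
→ t3 |c8|05|72|a6|72|4c|5f|c5|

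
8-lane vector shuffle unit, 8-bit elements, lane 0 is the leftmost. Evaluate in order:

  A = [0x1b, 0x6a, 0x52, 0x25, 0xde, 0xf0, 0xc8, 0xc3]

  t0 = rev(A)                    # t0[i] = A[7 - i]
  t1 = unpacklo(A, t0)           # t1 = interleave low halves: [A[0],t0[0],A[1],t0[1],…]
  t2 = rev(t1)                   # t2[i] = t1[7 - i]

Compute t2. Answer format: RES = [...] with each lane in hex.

→ t0 |c3|c8|f0|de|25|52|6a|1b|
→ t1 |1b|c3|6a|c8|52|f0|25|de|
→ t2 |de|25|f0|52|c8|6a|c3|1b|

RES = [0xde, 0x25, 0xf0, 0x52, 0xc8, 0x6a, 0xc3, 0x1b]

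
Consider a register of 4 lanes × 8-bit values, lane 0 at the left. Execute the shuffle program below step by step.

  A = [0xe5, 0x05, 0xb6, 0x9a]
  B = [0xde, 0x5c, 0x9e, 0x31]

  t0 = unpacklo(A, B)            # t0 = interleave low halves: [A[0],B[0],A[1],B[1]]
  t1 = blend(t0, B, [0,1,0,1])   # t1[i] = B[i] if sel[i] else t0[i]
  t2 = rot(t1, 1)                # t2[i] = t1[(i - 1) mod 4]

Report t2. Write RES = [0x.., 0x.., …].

→ t0 |e5|de|05|5c|
→ t1 |e5|5c|05|31|
→ t2 |31|e5|5c|05|

RES = [ 0x31  0xe5  0x5c  0x05 ]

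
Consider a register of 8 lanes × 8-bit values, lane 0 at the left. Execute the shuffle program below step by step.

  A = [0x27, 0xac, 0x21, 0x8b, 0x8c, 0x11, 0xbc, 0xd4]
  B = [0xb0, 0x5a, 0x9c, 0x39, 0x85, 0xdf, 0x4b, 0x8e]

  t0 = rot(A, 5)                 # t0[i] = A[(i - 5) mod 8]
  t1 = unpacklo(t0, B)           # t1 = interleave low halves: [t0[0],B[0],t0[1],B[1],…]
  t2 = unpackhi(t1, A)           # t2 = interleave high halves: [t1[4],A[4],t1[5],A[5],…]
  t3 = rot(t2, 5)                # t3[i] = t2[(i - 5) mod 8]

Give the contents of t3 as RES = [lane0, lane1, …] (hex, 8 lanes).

  t0: 8b 8c 11 bc d4 27 ac 21
  t1: 8b b0 8c 5a 11 9c bc 39
  t2: 11 8c 9c 11 bc bc 39 d4
  t3: 11 bc bc 39 d4 11 8c 9c

RES = [ 0x11  0xbc  0xbc  0x39  0xd4  0x11  0x8c  0x9c ]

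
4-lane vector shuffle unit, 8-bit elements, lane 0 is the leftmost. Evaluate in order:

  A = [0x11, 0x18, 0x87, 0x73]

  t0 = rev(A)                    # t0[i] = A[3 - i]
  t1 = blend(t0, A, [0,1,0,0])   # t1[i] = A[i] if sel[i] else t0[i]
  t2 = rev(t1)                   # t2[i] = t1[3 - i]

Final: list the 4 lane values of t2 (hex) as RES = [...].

RES = [ 0x11  0x18  0x18  0x73 ]

→ t0 |73|87|18|11|
→ t1 |73|18|18|11|
→ t2 |11|18|18|73|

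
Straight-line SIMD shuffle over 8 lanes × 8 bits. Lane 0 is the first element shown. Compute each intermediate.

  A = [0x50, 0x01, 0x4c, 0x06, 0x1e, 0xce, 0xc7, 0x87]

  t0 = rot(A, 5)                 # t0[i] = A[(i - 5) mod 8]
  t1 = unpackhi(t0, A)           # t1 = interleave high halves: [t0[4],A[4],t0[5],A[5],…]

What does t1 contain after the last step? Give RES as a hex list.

RES = [0x87, 0x1e, 0x50, 0xce, 0x01, 0xc7, 0x4c, 0x87]

→ t0 |06|1e|ce|c7|87|50|01|4c|
→ t1 |87|1e|50|ce|01|c7|4c|87|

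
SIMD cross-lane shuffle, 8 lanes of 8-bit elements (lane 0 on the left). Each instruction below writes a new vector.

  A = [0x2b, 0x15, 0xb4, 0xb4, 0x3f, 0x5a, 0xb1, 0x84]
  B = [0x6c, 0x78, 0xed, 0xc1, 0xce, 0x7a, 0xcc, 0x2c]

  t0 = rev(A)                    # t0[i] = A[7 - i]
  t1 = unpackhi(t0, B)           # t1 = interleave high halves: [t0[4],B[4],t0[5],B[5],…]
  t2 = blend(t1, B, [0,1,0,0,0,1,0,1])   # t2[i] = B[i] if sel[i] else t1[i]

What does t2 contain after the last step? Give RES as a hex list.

RES = [ 0xb4  0x78  0xb4  0x7a  0x15  0x7a  0x2b  0x2c ]

→ t0 |84|b1|5a|3f|b4|b4|15|2b|
→ t1 |b4|ce|b4|7a|15|cc|2b|2c|
→ t2 |b4|78|b4|7a|15|7a|2b|2c|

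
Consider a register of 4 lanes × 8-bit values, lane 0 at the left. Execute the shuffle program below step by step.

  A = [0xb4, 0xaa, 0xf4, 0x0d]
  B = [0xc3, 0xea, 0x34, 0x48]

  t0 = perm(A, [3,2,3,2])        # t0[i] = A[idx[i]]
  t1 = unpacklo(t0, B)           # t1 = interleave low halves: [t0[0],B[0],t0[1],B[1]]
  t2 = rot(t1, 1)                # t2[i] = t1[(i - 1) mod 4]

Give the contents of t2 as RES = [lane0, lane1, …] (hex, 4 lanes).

RES = [ 0xea  0x0d  0xc3  0xf4 ]

t0 = [0x0d, 0xf4, 0x0d, 0xf4]
t1 = [0x0d, 0xc3, 0xf4, 0xea]
t2 = [0xea, 0x0d, 0xc3, 0xf4]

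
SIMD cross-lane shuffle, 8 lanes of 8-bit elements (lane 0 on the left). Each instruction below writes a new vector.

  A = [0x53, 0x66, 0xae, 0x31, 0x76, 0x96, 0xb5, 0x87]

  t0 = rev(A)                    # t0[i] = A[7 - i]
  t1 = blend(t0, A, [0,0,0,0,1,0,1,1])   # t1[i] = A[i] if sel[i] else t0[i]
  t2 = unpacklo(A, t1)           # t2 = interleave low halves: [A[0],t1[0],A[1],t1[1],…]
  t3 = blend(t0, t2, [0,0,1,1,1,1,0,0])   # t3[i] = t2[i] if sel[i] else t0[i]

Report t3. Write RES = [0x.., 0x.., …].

RES = [0x87, 0xb5, 0x66, 0xb5, 0xae, 0x96, 0x66, 0x53]

  t0: 87 b5 96 76 31 ae 66 53
  t1: 87 b5 96 76 76 ae b5 87
  t2: 53 87 66 b5 ae 96 31 76
  t3: 87 b5 66 b5 ae 96 66 53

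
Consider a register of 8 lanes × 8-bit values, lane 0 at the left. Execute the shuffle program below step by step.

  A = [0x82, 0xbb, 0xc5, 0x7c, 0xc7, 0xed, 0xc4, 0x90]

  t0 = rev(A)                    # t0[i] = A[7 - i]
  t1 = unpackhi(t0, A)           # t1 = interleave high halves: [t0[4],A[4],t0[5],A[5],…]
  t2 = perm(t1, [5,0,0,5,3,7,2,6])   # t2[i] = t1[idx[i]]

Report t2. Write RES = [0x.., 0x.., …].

→ t0 |90|c4|ed|c7|7c|c5|bb|82|
→ t1 |7c|c7|c5|ed|bb|c4|82|90|
→ t2 |c4|7c|7c|c4|ed|90|c5|82|

RES = [0xc4, 0x7c, 0x7c, 0xc4, 0xed, 0x90, 0xc5, 0x82]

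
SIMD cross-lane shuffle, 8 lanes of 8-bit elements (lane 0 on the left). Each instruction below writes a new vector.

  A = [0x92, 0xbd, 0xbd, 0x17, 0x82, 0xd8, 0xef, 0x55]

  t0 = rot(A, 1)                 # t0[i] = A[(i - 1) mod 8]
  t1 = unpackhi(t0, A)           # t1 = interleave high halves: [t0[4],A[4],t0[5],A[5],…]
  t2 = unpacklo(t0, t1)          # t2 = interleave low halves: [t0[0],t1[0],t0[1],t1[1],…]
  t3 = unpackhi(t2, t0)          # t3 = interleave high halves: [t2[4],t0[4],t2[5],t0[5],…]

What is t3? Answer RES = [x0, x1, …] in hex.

RES = [0xbd, 0x17, 0x82, 0x82, 0xbd, 0xd8, 0xd8, 0xef]

  t0: 55 92 bd bd 17 82 d8 ef
  t1: 17 82 82 d8 d8 ef ef 55
  t2: 55 17 92 82 bd 82 bd d8
  t3: bd 17 82 82 bd d8 d8 ef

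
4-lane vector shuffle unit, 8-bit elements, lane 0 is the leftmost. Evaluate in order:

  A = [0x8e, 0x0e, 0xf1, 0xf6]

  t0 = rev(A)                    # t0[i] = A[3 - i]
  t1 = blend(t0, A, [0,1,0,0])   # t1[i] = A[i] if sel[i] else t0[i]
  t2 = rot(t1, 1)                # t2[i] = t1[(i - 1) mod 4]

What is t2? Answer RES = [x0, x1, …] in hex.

  t0: f6 f1 0e 8e
  t1: f6 0e 0e 8e
  t2: 8e f6 0e 0e

RES = [0x8e, 0xf6, 0x0e, 0x0e]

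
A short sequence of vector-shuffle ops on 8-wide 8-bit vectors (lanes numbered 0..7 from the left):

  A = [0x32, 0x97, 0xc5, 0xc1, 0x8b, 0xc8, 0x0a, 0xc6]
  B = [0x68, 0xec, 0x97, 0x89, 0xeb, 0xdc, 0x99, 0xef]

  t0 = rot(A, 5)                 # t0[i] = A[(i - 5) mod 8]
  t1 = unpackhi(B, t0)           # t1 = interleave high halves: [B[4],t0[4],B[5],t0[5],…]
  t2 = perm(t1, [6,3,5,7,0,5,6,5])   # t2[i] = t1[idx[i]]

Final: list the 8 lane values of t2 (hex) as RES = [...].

  t0: c1 8b c8 0a c6 32 97 c5
  t1: eb c6 dc 32 99 97 ef c5
  t2: ef 32 97 c5 eb 97 ef 97

RES = [ 0xef  0x32  0x97  0xc5  0xeb  0x97  0xef  0x97 ]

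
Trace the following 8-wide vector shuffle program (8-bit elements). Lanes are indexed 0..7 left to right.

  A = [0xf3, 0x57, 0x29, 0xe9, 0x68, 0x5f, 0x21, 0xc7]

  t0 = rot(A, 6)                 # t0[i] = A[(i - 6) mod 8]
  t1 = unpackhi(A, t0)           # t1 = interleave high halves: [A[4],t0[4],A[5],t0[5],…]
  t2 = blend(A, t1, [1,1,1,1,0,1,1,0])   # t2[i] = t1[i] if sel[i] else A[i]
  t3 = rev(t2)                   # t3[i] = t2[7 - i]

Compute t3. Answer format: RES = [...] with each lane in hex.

t0 = [0x29, 0xe9, 0x68, 0x5f, 0x21, 0xc7, 0xf3, 0x57]
t1 = [0x68, 0x21, 0x5f, 0xc7, 0x21, 0xf3, 0xc7, 0x57]
t2 = [0x68, 0x21, 0x5f, 0xc7, 0x68, 0xf3, 0xc7, 0xc7]
t3 = [0xc7, 0xc7, 0xf3, 0x68, 0xc7, 0x5f, 0x21, 0x68]

RES = [0xc7, 0xc7, 0xf3, 0x68, 0xc7, 0x5f, 0x21, 0x68]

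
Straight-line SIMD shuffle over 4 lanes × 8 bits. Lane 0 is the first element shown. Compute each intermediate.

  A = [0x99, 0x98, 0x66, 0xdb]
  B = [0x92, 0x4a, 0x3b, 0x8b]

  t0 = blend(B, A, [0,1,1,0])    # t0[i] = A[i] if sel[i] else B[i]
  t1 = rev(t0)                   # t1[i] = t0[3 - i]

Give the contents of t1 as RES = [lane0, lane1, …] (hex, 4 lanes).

RES = [ 0x8b  0x66  0x98  0x92 ]

  t0: 92 98 66 8b
  t1: 8b 66 98 92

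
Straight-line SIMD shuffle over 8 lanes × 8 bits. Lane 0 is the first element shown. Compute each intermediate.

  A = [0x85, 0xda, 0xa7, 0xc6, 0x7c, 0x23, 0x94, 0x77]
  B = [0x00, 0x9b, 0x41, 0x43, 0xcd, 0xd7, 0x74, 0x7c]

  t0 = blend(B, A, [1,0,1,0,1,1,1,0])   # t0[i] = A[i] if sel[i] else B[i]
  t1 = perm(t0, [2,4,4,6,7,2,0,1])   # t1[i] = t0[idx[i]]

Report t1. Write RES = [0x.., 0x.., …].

RES = [0xa7, 0x7c, 0x7c, 0x94, 0x7c, 0xa7, 0x85, 0x9b]

→ t0 |85|9b|a7|43|7c|23|94|7c|
→ t1 |a7|7c|7c|94|7c|a7|85|9b|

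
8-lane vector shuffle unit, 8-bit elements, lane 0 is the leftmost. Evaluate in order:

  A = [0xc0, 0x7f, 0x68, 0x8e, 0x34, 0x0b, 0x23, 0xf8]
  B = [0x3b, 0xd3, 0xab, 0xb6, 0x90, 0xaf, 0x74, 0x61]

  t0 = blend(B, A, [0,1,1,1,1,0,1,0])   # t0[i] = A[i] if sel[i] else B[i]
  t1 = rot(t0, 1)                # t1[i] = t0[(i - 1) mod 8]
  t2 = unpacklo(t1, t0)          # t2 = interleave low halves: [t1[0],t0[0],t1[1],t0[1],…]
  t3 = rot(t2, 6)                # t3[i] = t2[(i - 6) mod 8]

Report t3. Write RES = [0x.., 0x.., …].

RES = [0x3b, 0x7f, 0x7f, 0x68, 0x68, 0x8e, 0x61, 0x3b]

  t0: 3b 7f 68 8e 34 af 23 61
  t1: 61 3b 7f 68 8e 34 af 23
  t2: 61 3b 3b 7f 7f 68 68 8e
  t3: 3b 7f 7f 68 68 8e 61 3b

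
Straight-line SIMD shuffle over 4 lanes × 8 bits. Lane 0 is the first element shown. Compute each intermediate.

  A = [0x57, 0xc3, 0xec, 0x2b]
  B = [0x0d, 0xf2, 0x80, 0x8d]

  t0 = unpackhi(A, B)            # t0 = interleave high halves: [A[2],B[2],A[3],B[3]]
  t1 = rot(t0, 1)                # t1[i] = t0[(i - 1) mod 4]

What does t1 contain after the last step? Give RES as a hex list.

t0 = [0xec, 0x80, 0x2b, 0x8d]
t1 = [0x8d, 0xec, 0x80, 0x2b]

RES = [ 0x8d  0xec  0x80  0x2b ]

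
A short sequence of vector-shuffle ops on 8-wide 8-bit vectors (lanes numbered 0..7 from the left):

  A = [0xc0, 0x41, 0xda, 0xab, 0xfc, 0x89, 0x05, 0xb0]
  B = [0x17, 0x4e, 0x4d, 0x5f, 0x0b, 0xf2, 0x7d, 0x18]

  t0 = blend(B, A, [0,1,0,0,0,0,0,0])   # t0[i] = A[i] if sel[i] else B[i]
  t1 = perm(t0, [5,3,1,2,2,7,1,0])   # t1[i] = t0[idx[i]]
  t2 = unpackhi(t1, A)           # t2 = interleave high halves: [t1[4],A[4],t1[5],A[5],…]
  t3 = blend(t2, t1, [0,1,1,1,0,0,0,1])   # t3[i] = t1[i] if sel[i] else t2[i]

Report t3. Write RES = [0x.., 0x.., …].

t0 = [0x17, 0x41, 0x4d, 0x5f, 0x0b, 0xf2, 0x7d, 0x18]
t1 = [0xf2, 0x5f, 0x41, 0x4d, 0x4d, 0x18, 0x41, 0x17]
t2 = [0x4d, 0xfc, 0x18, 0x89, 0x41, 0x05, 0x17, 0xb0]
t3 = [0x4d, 0x5f, 0x41, 0x4d, 0x41, 0x05, 0x17, 0x17]

RES = [ 0x4d  0x5f  0x41  0x4d  0x41  0x05  0x17  0x17 ]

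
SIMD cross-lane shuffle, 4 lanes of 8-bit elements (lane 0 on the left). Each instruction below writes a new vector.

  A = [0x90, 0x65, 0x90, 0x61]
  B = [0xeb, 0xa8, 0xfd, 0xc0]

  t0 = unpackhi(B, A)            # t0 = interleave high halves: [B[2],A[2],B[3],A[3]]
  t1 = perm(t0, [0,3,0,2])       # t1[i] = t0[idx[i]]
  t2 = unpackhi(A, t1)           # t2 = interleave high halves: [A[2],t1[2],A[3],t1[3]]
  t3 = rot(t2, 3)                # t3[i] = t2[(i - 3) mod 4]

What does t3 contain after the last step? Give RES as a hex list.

RES = [0xfd, 0x61, 0xc0, 0x90]

t0 = [0xfd, 0x90, 0xc0, 0x61]
t1 = [0xfd, 0x61, 0xfd, 0xc0]
t2 = [0x90, 0xfd, 0x61, 0xc0]
t3 = [0xfd, 0x61, 0xc0, 0x90]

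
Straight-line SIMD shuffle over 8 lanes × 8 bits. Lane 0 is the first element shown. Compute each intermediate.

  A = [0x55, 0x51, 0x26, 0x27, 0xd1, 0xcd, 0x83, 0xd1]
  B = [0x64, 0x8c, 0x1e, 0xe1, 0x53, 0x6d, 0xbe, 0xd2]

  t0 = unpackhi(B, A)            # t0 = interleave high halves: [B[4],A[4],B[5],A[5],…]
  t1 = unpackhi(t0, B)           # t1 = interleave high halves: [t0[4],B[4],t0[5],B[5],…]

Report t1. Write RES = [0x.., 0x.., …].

t0 = [0x53, 0xd1, 0x6d, 0xcd, 0xbe, 0x83, 0xd2, 0xd1]
t1 = [0xbe, 0x53, 0x83, 0x6d, 0xd2, 0xbe, 0xd1, 0xd2]

RES = [ 0xbe  0x53  0x83  0x6d  0xd2  0xbe  0xd1  0xd2 ]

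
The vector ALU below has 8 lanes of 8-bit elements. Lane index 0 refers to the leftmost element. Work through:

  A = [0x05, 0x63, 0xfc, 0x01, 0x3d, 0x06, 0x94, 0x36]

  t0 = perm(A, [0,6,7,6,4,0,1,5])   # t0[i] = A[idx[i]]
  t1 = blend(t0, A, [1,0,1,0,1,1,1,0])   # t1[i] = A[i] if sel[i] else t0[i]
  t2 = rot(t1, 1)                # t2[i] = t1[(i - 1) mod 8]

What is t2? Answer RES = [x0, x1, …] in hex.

RES = [0x06, 0x05, 0x94, 0xfc, 0x94, 0x3d, 0x06, 0x94]

  t0: 05 94 36 94 3d 05 63 06
  t1: 05 94 fc 94 3d 06 94 06
  t2: 06 05 94 fc 94 3d 06 94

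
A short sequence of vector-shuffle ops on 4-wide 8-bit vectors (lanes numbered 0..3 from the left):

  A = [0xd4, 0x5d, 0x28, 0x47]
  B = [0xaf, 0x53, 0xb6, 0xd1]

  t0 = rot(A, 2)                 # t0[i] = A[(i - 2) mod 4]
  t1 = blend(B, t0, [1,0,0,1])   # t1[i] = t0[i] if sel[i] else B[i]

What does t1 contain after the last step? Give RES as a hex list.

RES = [ 0x28  0x53  0xb6  0x5d ]

  t0: 28 47 d4 5d
  t1: 28 53 b6 5d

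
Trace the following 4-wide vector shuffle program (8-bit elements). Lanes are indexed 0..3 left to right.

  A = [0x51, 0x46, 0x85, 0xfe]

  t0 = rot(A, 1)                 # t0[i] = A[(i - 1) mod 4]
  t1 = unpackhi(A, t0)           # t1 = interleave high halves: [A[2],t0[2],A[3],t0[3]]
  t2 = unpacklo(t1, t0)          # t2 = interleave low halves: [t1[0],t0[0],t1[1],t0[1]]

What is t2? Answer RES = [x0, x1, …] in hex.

RES = [0x85, 0xfe, 0x46, 0x51]

  t0: fe 51 46 85
  t1: 85 46 fe 85
  t2: 85 fe 46 51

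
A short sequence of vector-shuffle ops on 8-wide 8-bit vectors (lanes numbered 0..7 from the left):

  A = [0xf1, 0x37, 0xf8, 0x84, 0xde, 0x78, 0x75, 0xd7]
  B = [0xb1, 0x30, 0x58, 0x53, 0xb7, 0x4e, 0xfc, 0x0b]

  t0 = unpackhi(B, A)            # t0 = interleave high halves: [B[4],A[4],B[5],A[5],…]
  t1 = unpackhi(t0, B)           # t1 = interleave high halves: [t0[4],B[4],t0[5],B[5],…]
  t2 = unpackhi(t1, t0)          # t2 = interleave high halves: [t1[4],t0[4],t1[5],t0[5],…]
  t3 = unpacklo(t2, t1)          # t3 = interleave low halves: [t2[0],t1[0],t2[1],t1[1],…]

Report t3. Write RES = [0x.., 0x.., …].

RES = [ 0x0b  0xfc  0xfc  0xb7  0xfc  0x75  0x75  0x4e ]

t0 = [0xb7, 0xde, 0x4e, 0x78, 0xfc, 0x75, 0x0b, 0xd7]
t1 = [0xfc, 0xb7, 0x75, 0x4e, 0x0b, 0xfc, 0xd7, 0x0b]
t2 = [0x0b, 0xfc, 0xfc, 0x75, 0xd7, 0x0b, 0x0b, 0xd7]
t3 = [0x0b, 0xfc, 0xfc, 0xb7, 0xfc, 0x75, 0x75, 0x4e]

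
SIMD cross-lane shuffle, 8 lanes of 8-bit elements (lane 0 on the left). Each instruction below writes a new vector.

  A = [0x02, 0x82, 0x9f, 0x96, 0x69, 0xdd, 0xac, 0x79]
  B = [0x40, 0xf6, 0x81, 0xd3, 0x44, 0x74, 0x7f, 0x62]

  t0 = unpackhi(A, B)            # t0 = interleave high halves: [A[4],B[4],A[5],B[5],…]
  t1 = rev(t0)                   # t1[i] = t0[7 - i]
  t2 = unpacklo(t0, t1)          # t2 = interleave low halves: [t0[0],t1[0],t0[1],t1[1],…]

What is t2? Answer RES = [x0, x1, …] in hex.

t0 = [0x69, 0x44, 0xdd, 0x74, 0xac, 0x7f, 0x79, 0x62]
t1 = [0x62, 0x79, 0x7f, 0xac, 0x74, 0xdd, 0x44, 0x69]
t2 = [0x69, 0x62, 0x44, 0x79, 0xdd, 0x7f, 0x74, 0xac]

RES = [ 0x69  0x62  0x44  0x79  0xdd  0x7f  0x74  0xac ]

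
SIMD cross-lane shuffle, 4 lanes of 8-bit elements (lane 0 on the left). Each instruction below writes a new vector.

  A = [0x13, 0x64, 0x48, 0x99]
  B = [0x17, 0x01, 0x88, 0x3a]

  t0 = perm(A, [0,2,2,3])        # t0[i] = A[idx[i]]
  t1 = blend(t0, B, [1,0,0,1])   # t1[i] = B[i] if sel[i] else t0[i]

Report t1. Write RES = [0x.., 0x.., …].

  t0: 13 48 48 99
  t1: 17 48 48 3a

RES = [0x17, 0x48, 0x48, 0x3a]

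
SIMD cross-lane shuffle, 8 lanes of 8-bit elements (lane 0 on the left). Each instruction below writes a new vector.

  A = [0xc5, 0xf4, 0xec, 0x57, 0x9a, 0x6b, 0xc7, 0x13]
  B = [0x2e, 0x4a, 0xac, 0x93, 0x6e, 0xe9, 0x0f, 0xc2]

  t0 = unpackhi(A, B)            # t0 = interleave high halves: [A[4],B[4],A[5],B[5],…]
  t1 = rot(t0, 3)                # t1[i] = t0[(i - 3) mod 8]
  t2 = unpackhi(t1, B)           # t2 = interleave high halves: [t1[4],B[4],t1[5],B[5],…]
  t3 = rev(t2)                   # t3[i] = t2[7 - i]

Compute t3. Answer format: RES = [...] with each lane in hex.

t0 = [0x9a, 0x6e, 0x6b, 0xe9, 0xc7, 0x0f, 0x13, 0xc2]
t1 = [0x0f, 0x13, 0xc2, 0x9a, 0x6e, 0x6b, 0xe9, 0xc7]
t2 = [0x6e, 0x6e, 0x6b, 0xe9, 0xe9, 0x0f, 0xc7, 0xc2]
t3 = [0xc2, 0xc7, 0x0f, 0xe9, 0xe9, 0x6b, 0x6e, 0x6e]

RES = [0xc2, 0xc7, 0x0f, 0xe9, 0xe9, 0x6b, 0x6e, 0x6e]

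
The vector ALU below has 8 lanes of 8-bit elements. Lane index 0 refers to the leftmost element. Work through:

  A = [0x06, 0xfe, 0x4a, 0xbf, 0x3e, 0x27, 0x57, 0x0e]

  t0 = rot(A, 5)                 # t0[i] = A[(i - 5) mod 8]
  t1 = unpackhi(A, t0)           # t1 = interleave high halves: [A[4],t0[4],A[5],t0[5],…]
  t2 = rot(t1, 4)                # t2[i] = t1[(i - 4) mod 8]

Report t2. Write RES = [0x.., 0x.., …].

t0 = [0xbf, 0x3e, 0x27, 0x57, 0x0e, 0x06, 0xfe, 0x4a]
t1 = [0x3e, 0x0e, 0x27, 0x06, 0x57, 0xfe, 0x0e, 0x4a]
t2 = [0x57, 0xfe, 0x0e, 0x4a, 0x3e, 0x0e, 0x27, 0x06]

RES = [ 0x57  0xfe  0x0e  0x4a  0x3e  0x0e  0x27  0x06 ]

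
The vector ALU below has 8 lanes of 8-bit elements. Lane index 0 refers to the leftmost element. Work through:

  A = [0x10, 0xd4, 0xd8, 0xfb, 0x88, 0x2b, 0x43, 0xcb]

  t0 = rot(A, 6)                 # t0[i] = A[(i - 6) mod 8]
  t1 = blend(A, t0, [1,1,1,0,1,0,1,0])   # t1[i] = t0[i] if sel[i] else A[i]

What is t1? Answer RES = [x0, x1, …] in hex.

t0 = [0xd8, 0xfb, 0x88, 0x2b, 0x43, 0xcb, 0x10, 0xd4]
t1 = [0xd8, 0xfb, 0x88, 0xfb, 0x43, 0x2b, 0x10, 0xcb]

RES = [ 0xd8  0xfb  0x88  0xfb  0x43  0x2b  0x10  0xcb ]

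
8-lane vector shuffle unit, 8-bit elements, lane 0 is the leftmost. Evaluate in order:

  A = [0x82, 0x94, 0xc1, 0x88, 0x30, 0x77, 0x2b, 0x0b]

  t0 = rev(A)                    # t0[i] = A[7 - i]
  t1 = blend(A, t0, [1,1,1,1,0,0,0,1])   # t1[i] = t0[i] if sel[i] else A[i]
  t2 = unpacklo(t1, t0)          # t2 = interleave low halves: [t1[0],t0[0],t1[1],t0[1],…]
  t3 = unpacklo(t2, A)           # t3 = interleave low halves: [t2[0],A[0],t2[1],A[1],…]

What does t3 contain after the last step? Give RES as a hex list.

  t0: 0b 2b 77 30 88 c1 94 82
  t1: 0b 2b 77 30 30 77 2b 82
  t2: 0b 0b 2b 2b 77 77 30 30
  t3: 0b 82 0b 94 2b c1 2b 88

RES = [0x0b, 0x82, 0x0b, 0x94, 0x2b, 0xc1, 0x2b, 0x88]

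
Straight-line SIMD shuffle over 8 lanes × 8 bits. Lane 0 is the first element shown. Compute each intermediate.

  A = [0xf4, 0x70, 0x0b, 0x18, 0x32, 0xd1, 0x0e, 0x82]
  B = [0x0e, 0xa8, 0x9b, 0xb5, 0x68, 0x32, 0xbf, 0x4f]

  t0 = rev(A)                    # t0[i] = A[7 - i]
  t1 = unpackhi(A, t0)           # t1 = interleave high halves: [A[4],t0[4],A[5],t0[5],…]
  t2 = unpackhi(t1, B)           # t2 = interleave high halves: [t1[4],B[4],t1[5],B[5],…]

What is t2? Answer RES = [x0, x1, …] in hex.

RES = [ 0x0e  0x68  0x70  0x32  0x82  0xbf  0xf4  0x4f ]

  t0: 82 0e d1 32 18 0b 70 f4
  t1: 32 18 d1 0b 0e 70 82 f4
  t2: 0e 68 70 32 82 bf f4 4f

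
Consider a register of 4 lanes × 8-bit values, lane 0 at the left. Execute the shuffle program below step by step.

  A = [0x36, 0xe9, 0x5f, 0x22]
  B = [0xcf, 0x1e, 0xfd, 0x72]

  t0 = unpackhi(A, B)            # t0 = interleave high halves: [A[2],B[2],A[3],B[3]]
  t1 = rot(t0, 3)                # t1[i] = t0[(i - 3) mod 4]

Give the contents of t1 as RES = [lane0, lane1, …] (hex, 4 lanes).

  t0: 5f fd 22 72
  t1: fd 22 72 5f

RES = [ 0xfd  0x22  0x72  0x5f ]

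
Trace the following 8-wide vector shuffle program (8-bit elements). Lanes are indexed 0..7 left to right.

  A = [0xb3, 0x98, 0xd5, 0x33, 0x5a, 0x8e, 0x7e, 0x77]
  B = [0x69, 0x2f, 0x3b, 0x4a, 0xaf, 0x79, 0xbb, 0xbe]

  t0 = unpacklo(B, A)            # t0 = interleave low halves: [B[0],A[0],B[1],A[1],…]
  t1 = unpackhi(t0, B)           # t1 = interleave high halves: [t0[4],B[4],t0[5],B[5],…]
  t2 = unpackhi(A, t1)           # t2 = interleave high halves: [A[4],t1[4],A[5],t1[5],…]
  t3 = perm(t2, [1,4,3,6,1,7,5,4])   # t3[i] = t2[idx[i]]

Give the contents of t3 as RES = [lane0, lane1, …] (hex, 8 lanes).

RES = [0x4a, 0x7e, 0xbb, 0x77, 0x4a, 0xbe, 0x33, 0x7e]

t0 = [0x69, 0xb3, 0x2f, 0x98, 0x3b, 0xd5, 0x4a, 0x33]
t1 = [0x3b, 0xaf, 0xd5, 0x79, 0x4a, 0xbb, 0x33, 0xbe]
t2 = [0x5a, 0x4a, 0x8e, 0xbb, 0x7e, 0x33, 0x77, 0xbe]
t3 = [0x4a, 0x7e, 0xbb, 0x77, 0x4a, 0xbe, 0x33, 0x7e]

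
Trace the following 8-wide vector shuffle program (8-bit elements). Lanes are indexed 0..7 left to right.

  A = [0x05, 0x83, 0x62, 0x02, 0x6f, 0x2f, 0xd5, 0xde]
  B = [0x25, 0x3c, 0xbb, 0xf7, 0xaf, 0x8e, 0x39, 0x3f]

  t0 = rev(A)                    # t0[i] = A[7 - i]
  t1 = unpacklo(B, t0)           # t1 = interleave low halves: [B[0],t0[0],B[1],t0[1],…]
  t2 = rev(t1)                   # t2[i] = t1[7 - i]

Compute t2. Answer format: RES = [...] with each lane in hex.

  t0: de d5 2f 6f 02 62 83 05
  t1: 25 de 3c d5 bb 2f f7 6f
  t2: 6f f7 2f bb d5 3c de 25

RES = [ 0x6f  0xf7  0x2f  0xbb  0xd5  0x3c  0xde  0x25 ]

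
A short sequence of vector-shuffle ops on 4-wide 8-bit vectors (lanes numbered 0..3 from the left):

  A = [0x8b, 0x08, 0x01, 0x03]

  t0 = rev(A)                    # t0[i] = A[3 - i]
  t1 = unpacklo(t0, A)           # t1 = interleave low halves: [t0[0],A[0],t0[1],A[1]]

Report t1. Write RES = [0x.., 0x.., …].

RES = [0x03, 0x8b, 0x01, 0x08]

→ t0 |03|01|08|8b|
→ t1 |03|8b|01|08|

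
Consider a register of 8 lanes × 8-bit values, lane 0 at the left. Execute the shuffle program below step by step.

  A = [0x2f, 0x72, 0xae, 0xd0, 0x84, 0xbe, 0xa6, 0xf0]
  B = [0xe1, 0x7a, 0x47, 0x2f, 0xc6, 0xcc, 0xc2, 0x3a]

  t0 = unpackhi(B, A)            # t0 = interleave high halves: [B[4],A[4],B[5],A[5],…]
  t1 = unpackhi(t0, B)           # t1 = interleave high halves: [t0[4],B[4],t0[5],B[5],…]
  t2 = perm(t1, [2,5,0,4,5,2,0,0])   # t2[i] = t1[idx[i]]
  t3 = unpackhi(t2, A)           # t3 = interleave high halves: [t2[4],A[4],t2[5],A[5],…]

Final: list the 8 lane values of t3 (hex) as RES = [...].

RES = [ 0xc2  0x84  0xa6  0xbe  0xc2  0xa6  0xc2  0xf0 ]

t0 = [0xc6, 0x84, 0xcc, 0xbe, 0xc2, 0xa6, 0x3a, 0xf0]
t1 = [0xc2, 0xc6, 0xa6, 0xcc, 0x3a, 0xc2, 0xf0, 0x3a]
t2 = [0xa6, 0xc2, 0xc2, 0x3a, 0xc2, 0xa6, 0xc2, 0xc2]
t3 = [0xc2, 0x84, 0xa6, 0xbe, 0xc2, 0xa6, 0xc2, 0xf0]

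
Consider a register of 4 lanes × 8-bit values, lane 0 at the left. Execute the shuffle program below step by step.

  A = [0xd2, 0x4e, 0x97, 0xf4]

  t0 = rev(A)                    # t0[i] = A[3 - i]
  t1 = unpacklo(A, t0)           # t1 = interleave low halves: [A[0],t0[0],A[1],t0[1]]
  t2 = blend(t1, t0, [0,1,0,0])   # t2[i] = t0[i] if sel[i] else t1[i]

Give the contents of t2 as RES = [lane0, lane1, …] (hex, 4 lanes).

RES = [ 0xd2  0x97  0x4e  0x97 ]

→ t0 |f4|97|4e|d2|
→ t1 |d2|f4|4e|97|
→ t2 |d2|97|4e|97|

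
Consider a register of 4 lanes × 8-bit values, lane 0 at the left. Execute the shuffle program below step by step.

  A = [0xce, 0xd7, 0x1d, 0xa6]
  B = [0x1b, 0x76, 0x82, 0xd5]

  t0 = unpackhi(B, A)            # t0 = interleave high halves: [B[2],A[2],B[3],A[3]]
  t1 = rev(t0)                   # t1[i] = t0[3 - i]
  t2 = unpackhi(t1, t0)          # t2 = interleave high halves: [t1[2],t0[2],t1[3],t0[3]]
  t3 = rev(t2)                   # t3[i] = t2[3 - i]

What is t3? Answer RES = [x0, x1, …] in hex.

→ t0 |82|1d|d5|a6|
→ t1 |a6|d5|1d|82|
→ t2 |1d|d5|82|a6|
→ t3 |a6|82|d5|1d|

RES = [0xa6, 0x82, 0xd5, 0x1d]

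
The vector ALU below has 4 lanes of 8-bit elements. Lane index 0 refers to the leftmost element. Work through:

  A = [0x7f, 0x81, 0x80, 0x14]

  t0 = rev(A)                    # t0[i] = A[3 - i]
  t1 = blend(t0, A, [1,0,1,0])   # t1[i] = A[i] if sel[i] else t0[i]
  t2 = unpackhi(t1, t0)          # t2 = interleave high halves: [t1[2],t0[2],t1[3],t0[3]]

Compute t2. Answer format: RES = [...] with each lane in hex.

RES = [ 0x80  0x81  0x7f  0x7f ]

t0 = [0x14, 0x80, 0x81, 0x7f]
t1 = [0x7f, 0x80, 0x80, 0x7f]
t2 = [0x80, 0x81, 0x7f, 0x7f]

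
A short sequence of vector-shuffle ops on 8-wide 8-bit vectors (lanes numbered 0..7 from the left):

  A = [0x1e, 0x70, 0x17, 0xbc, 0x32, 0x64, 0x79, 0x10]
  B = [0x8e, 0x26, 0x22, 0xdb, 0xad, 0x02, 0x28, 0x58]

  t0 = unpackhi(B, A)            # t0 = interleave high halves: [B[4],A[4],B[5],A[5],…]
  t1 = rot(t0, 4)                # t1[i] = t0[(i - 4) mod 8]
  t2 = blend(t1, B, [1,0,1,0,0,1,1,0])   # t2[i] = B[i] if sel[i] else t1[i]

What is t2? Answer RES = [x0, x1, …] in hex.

t0 = [0xad, 0x32, 0x02, 0x64, 0x28, 0x79, 0x58, 0x10]
t1 = [0x28, 0x79, 0x58, 0x10, 0xad, 0x32, 0x02, 0x64]
t2 = [0x8e, 0x79, 0x22, 0x10, 0xad, 0x02, 0x28, 0x64]

RES = [0x8e, 0x79, 0x22, 0x10, 0xad, 0x02, 0x28, 0x64]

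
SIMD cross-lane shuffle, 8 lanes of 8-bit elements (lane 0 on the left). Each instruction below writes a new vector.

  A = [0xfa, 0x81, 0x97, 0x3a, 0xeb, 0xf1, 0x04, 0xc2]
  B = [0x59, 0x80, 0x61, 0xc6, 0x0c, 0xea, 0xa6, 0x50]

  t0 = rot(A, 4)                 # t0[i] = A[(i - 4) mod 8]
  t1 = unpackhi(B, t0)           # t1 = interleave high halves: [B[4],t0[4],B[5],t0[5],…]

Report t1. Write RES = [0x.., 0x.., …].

RES = [0x0c, 0xfa, 0xea, 0x81, 0xa6, 0x97, 0x50, 0x3a]

  t0: eb f1 04 c2 fa 81 97 3a
  t1: 0c fa ea 81 a6 97 50 3a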